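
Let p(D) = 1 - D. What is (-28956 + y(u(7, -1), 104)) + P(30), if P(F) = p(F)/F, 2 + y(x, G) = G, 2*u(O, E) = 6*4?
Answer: -865649/30 ≈ -28855.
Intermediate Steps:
u(O, E) = 12 (u(O, E) = (6*4)/2 = (1/2)*24 = 12)
y(x, G) = -2 + G
P(F) = (1 - F)/F
(-28956 + y(u(7, -1), 104)) + P(30) = (-28956 + (-2 + 104)) + (1 - 1*30)/30 = (-28956 + 102) + (1 - 30)/30 = -28854 + (1/30)*(-29) = -28854 - 29/30 = -865649/30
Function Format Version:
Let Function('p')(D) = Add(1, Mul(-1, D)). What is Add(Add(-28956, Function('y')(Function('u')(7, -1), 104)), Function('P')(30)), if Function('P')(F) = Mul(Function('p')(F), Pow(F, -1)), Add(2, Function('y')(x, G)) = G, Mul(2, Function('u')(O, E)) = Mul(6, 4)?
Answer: Rational(-865649, 30) ≈ -28855.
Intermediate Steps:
Function('u')(O, E) = 12 (Function('u')(O, E) = Mul(Rational(1, 2), Mul(6, 4)) = Mul(Rational(1, 2), 24) = 12)
Function('y')(x, G) = Add(-2, G)
Function('P')(F) = Mul(Pow(F, -1), Add(1, Mul(-1, F))) (Function('P')(F) = Mul(Add(1, Mul(-1, F)), Pow(F, -1)) = Mul(Pow(F, -1), Add(1, Mul(-1, F))))
Add(Add(-28956, Function('y')(Function('u')(7, -1), 104)), Function('P')(30)) = Add(Add(-28956, Add(-2, 104)), Mul(Pow(30, -1), Add(1, Mul(-1, 30)))) = Add(Add(-28956, 102), Mul(Rational(1, 30), Add(1, -30))) = Add(-28854, Mul(Rational(1, 30), -29)) = Add(-28854, Rational(-29, 30)) = Rational(-865649, 30)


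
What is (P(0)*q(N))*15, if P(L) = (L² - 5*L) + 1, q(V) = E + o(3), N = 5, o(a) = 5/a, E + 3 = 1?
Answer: -5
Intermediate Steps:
E = -2 (E = -3 + 1 = -2)
q(V) = -⅓ (q(V) = -2 + 5/3 = -⅓)
P(L) = 1 + L² - 5*L
(P(0)*q(N))*15 = ((1 + 0² - 5*0)*(-⅓))*15 = ((1 + 0 + 0)*(-⅓))*15 = (1*(-⅓))*15 = -⅓*15 = -5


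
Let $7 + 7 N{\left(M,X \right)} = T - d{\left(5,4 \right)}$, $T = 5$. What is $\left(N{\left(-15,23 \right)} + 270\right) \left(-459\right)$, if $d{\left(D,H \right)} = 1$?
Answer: $- \frac{866133}{7} \approx -1.2373 \cdot 10^{5}$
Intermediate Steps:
$N{\left(M,X \right)} = - \frac{3}{7}$ ($N{\left(M,X \right)} = -1 + \frac{5 - 1}{7} = -1 + \frac{1}{7} \cdot 4 = -1 + \frac{4}{7} = - \frac{3}{7}$)
$\left(N{\left(-15,23 \right)} + 270\right) \left(-459\right) = \left(- \frac{3}{7} + 270\right) \left(-459\right) = \frac{1887}{7} \left(-459\right) = - \frac{866133}{7}$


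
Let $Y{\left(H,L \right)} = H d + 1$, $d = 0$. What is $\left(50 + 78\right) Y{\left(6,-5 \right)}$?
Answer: $128$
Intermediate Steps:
$Y{\left(H,L \right)} = 1$ ($Y{\left(H,L \right)} = H 0 + 1 = 0 + 1 = 1$)
$\left(50 + 78\right) Y{\left(6,-5 \right)} = \left(50 + 78\right) 1 = 128 \cdot 1 = 128$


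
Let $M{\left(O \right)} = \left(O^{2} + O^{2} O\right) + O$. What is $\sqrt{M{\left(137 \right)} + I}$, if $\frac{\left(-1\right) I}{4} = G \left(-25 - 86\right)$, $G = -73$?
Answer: $\sqrt{2557847} \approx 1599.3$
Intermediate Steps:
$M{\left(O \right)} = O + O^{2} + O^{3}$ ($M{\left(O \right)} = \left(O^{2} + O^{3}\right) + O = O + O^{2} + O^{3}$)
$I = -32412$ ($I = - 4 \left(- 73 \left(-25 - 86\right)\right) = - 4 \left(\left(-73\right) \left(-111\right)\right) = \left(-4\right) 8103 = -32412$)
$\sqrt{M{\left(137 \right)} + I} = \sqrt{137 \left(1 + 137 + 137^{2}\right) - 32412} = \sqrt{137 \left(1 + 137 + 18769\right) - 32412} = \sqrt{137 \cdot 18907 - 32412} = \sqrt{2590259 - 32412} = \sqrt{2557847}$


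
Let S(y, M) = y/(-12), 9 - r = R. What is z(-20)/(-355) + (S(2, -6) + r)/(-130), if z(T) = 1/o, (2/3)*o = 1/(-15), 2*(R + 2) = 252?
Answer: 50621/55380 ≈ 0.91407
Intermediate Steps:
R = 124 (R = -2 + (1/2)*252 = -2 + 126 = 124)
o = -1/10 (o = (3/2)/(-15) = (3/2)*(-1/15) = -1/10 ≈ -0.10000)
r = -115 (r = 9 - 1*124 = 9 - 124 = -115)
S(y, M) = -y/12 (S(y, M) = y*(-1/12) = -y/12)
z(T) = -10 (z(T) = 1/(-1/10) = -10)
z(-20)/(-355) + (S(2, -6) + r)/(-130) = -10/(-355) + (-1/12*2 - 115)/(-130) = -10*(-1/355) + (-1/6 - 115)*(-1/130) = 2/71 - 691/6*(-1/130) = 2/71 + 691/780 = 50621/55380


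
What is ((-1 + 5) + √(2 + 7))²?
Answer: 49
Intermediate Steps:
((-1 + 5) + √(2 + 7))² = (4 + √9)² = (4 + 3)² = 7² = 49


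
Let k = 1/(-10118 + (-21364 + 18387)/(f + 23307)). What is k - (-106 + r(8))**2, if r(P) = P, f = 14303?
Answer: -3654715388638/380540957 ≈ -9604.0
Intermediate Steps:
k = -37610/380540957 (k = 1/(-10118 + (-21364 + 18387)/(14303 + 23307)) = 1/(-10118 - 2977/37610) = 1/(-380540957/37610) = -37610/380540957 ≈ -9.8833e-5)
k - (-106 + r(8))**2 = -37610/380540957 - (-106 + 8)**2 = -37610/380540957 - 1*(-98)**2 = -37610/380540957 - 1*9604 = -37610/380540957 - 9604 = -3654715388638/380540957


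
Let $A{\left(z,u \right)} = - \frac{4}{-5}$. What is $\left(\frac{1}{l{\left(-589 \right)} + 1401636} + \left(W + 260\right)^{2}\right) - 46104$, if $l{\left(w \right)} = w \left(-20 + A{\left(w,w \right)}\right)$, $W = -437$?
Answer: $- \frac{104381297095}{7064724} \approx -14775.0$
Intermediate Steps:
$A{\left(z,u \right)} = \frac{4}{5}$ ($A{\left(z,u \right)} = \left(-4\right) \left(- \frac{1}{5}\right) = \frac{4}{5}$)
$l{\left(w \right)} = - \frac{96 w}{5}$ ($l{\left(w \right)} = w \left(-20 + \frac{4}{5}\right) = w \left(- \frac{96}{5}\right) = - \frac{96 w}{5}$)
$\left(\frac{1}{l{\left(-589 \right)} + 1401636} + \left(W + 260\right)^{2}\right) - 46104 = \left(\frac{1}{\left(- \frac{96}{5}\right) \left(-589\right) + 1401636} + \left(-437 + 260\right)^{2}\right) - 46104 = \left(\frac{1}{\frac{56544}{5} + 1401636} + \left(-177\right)^{2}\right) - 46104 = \left(\frac{1}{\frac{7064724}{5}} + 31329\right) - 46104 = \left(\frac{5}{7064724} + 31329\right) - 46104 = \frac{221330738201}{7064724} - 46104 = - \frac{104381297095}{7064724}$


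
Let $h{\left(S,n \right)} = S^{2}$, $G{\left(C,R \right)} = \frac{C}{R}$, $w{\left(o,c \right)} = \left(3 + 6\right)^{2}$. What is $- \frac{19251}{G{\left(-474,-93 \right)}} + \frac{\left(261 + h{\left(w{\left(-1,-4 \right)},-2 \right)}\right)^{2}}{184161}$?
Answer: $- \frac{34183505223}{9699146} \approx -3524.4$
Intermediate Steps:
$w{\left(o,c \right)} = 81$ ($w{\left(o,c \right)} = 9^{2} = 81$)
$- \frac{19251}{G{\left(-474,-93 \right)}} + \frac{\left(261 + h{\left(w{\left(-1,-4 \right)},-2 \right)}\right)^{2}}{184161} = - \frac{19251}{\left(-474\right) \frac{1}{-93}} + \frac{\left(261 + 81^{2}\right)^{2}}{184161} = - \frac{19251}{\left(-474\right) \left(- \frac{1}{93}\right)} + \left(261 + 6561\right)^{2} \cdot \frac{1}{184161} = - \frac{19251}{\frac{158}{31}} + 6822^{2} \cdot \frac{1}{184161} = \left(-19251\right) \frac{31}{158} + 46539684 \cdot \frac{1}{184161} = - \frac{596781}{158} + \frac{15513228}{61387} = - \frac{34183505223}{9699146}$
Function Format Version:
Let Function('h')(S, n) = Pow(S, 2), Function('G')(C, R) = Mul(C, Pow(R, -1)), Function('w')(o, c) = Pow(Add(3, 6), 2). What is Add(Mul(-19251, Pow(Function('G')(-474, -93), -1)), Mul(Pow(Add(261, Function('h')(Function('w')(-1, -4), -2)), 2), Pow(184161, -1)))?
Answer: Rational(-34183505223, 9699146) ≈ -3524.4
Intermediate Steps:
Function('w')(o, c) = 81 (Function('w')(o, c) = Pow(9, 2) = 81)
Add(Mul(-19251, Pow(Function('G')(-474, -93), -1)), Mul(Pow(Add(261, Function('h')(Function('w')(-1, -4), -2)), 2), Pow(184161, -1))) = Add(Mul(-19251, Pow(Mul(-474, Pow(-93, -1)), -1)), Mul(Pow(Add(261, Pow(81, 2)), 2), Pow(184161, -1))) = Add(Mul(-19251, Pow(Mul(-474, Rational(-1, 93)), -1)), Mul(Pow(Add(261, 6561), 2), Rational(1, 184161))) = Add(Mul(-19251, Pow(Rational(158, 31), -1)), Mul(Pow(6822, 2), Rational(1, 184161))) = Add(Mul(-19251, Rational(31, 158)), Mul(46539684, Rational(1, 184161))) = Add(Rational(-596781, 158), Rational(15513228, 61387)) = Rational(-34183505223, 9699146)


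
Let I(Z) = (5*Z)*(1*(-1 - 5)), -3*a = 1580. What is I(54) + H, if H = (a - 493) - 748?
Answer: -10163/3 ≈ -3387.7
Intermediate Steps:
a = -1580/3 (a = -⅓*1580 = -1580/3 ≈ -526.67)
H = -5303/3 (H = (-1580/3 - 493) - 748 = -3059/3 - 748 = -5303/3 ≈ -1767.7)
I(Z) = -30*Z (I(Z) = (5*Z)*(1*(-6)) = (5*Z)*(-6) = -30*Z)
I(54) + H = -30*54 - 5303/3 = -1620 - 5303/3 = -10163/3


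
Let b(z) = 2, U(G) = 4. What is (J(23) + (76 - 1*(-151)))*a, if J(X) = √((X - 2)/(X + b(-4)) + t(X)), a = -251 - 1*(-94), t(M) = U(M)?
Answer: -179922/5 ≈ -35984.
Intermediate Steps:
t(M) = 4
a = -157 (a = -251 + 94 = -157)
J(X) = √(4 + (-2 + X)/(2 + X)) (J(X) = √((X - 2)/(X + 2) + 4) = √((-2 + X)/(2 + X) + 4) = √(4 + (-2 + X)/(2 + X)))
(J(23) + (76 - 1*(-151)))*a = (√((6 + 5*23)/(2 + 23)) + (76 - 1*(-151)))*(-157) = (√((6 + 115)/25) + (76 + 151))*(-157) = (√((1/25)*121) + 227)*(-157) = (√(121/25) + 227)*(-157) = (11/5 + 227)*(-157) = (1146/5)*(-157) = -179922/5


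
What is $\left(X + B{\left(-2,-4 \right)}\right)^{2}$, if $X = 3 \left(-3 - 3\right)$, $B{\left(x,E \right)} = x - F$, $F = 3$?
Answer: $529$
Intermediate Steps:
$B{\left(x,E \right)} = -3 + x$ ($B{\left(x,E \right)} = x - 3 = -3 + x$)
$X = -18$ ($X = 3 \left(-6\right) = -18$)
$\left(X + B{\left(-2,-4 \right)}\right)^{2} = \left(-18 - 5\right)^{2} = \left(-23\right)^{2} = 529$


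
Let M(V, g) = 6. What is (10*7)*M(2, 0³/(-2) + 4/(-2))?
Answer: 420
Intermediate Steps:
(10*7)*M(2, 0³/(-2) + 4/(-2)) = (10*7)*6 = 70*6 = 420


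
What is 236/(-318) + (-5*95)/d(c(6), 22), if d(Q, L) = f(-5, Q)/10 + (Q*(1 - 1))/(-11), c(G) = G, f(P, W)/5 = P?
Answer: 30092/159 ≈ 189.26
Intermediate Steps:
f(P, W) = 5*P
d(Q, L) = -5/2 (d(Q, L) = (5*(-5))/10 + (Q*(1 - 1))/(-11) = -25*⅒ + (Q*0)*(-1/11) = -5/2 + 0*(-1/11) = -5/2 + 0 = -5/2)
236/(-318) + (-5*95)/d(c(6), 22) = 236/(-318) + (-5*95)/(-5/2) = 236*(-1/318) - 475*(-⅖) = -118/159 + 190 = 30092/159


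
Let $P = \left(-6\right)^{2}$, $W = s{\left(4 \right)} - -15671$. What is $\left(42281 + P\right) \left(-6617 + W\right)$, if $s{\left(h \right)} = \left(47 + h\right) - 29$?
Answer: $384069092$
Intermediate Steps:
$s{\left(h \right)} = 18 + h$
$W = 15693$ ($W = \left(18 + 4\right) - -15671 = 22 + 15671 = 15693$)
$P = 36$
$\left(42281 + P\right) \left(-6617 + W\right) = \left(42281 + 36\right) \left(-6617 + 15693\right) = 42317 \cdot 9076 = 384069092$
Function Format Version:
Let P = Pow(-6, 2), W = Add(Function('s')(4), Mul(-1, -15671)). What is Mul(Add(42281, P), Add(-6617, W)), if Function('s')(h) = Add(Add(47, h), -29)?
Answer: 384069092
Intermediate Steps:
Function('s')(h) = Add(18, h)
W = 15693 (W = Add(Add(18, 4), Mul(-1, -15671)) = Add(22, 15671) = 15693)
P = 36
Mul(Add(42281, P), Add(-6617, W)) = Mul(Add(42281, 36), Add(-6617, 15693)) = Mul(42317, 9076) = 384069092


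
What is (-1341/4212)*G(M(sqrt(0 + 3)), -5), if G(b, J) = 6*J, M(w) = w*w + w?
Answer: 745/78 ≈ 9.5513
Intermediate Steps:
M(w) = w + w**2 (M(w) = w**2 + w = w + w**2)
(-1341/4212)*G(M(sqrt(0 + 3)), -5) = (-1341/4212)*(6*(-5)) = -1341*1/4212*(-30) = -149/468*(-30) = 745/78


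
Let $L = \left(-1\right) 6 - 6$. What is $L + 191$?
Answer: $179$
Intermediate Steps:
$L = -12$ ($L = -6 - 6 = -12$)
$L + 191 = -12 + 191 = 179$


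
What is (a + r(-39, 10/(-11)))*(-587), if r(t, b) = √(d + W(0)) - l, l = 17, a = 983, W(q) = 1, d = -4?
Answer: -567042 - 587*I*√3 ≈ -5.6704e+5 - 1016.7*I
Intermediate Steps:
r(t, b) = -17 + I*√3 (r(t, b) = √(-4 + 1) - 1*17 = √(-3) - 17 = I*√3 - 17 = -17 + I*√3)
(a + r(-39, 10/(-11)))*(-587) = (983 + (-17 + I*√3))*(-587) = (966 + I*√3)*(-587) = -567042 - 587*I*√3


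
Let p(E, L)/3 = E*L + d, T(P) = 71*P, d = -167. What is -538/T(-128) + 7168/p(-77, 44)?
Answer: -29702507/48461760 ≈ -0.61291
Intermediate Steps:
p(E, L) = -501 + 3*E*L (p(E, L) = 3*(E*L - 167) = 3*(-167 + E*L) = -501 + 3*E*L)
-538/T(-128) + 7168/p(-77, 44) = -538/(71*(-128)) + 7168/(-501 + 3*(-77)*44) = -538/(-9088) + 7168/(-501 - 10164) = -538*(-1/9088) + 7168/(-10665) = 269/4544 + 7168*(-1/10665) = 269/4544 - 7168/10665 = -29702507/48461760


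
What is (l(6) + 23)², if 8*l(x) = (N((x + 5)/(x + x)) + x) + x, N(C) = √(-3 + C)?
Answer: 460967/768 + 245*I*√3/48 ≈ 600.22 + 8.8407*I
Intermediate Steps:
l(x) = x/4 + √(-3 + (5 + x)/(2*x))/8 (l(x) = ((√(-3 + (x + 5)/(x + x)) + x) + x)/8 = ((√(-3 + (5 + x)/((2*x))) + x) + x)/8 = ((√(-3 + (5 + x)*(1/(2*x))) + x) + x)/8 = ((√(-3 + (5 + x)/(2*x)) + x) + x)/8 = ((x + √(-3 + (5 + x)/(2*x))) + x)/8 = (√(-3 + (5 + x)/(2*x)) + 2*x)/8 = x/4 + √(-3 + (5 + x)/(2*x))/8)
(l(6) + 23)² = (((¼)*6 + √10*√((1 - 1*6)/6)/16) + 23)² = ((3/2 + √10*√((1 - 6)/6)/16) + 23)² = ((3/2 + √10*√((⅙)*(-5))/16) + 23)² = ((3/2 + √10*√(-⅚)/16) + 23)² = ((3/2 + √10*(I*√30/6)/16) + 23)² = ((3/2 + 5*I*√3/48) + 23)² = (49/2 + 5*I*√3/48)²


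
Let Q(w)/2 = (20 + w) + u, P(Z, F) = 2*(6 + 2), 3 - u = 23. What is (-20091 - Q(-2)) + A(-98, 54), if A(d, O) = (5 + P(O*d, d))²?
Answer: -19646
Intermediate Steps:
u = -20 (u = 3 - 1*23 = 3 - 23 = -20)
P(Z, F) = 16 (P(Z, F) = 2*8 = 16)
Q(w) = 2*w (Q(w) = 2*((20 + w) - 20) = 2*w)
A(d, O) = 441 (A(d, O) = (5 + 16)² = 21² = 441)
(-20091 - Q(-2)) + A(-98, 54) = (-20091 - 2*(-2)) + 441 = (-20091 - 1*(-4)) + 441 = (-20091 + 4) + 441 = -20087 + 441 = -19646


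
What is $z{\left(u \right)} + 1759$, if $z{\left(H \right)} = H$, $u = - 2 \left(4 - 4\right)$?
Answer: $1759$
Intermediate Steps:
$u = 0$ ($u = \left(-2\right) 0 = 0$)
$z{\left(u \right)} + 1759 = 0 + 1759 = 1759$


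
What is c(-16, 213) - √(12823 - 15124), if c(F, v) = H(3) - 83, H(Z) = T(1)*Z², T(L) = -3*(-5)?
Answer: 52 - I*√2301 ≈ 52.0 - 47.969*I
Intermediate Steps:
T(L) = 15
H(Z) = 15*Z²
c(F, v) = 52 (c(F, v) = 15*3² - 83 = 15*9 - 83 = 135 - 83 = 52)
c(-16, 213) - √(12823 - 15124) = 52 - √(12823 - 15124) = 52 - √(-2301) = 52 - I*√2301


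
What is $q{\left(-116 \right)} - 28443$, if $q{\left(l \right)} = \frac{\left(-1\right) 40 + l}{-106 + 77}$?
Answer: $- \frac{824691}{29} \approx -28438.0$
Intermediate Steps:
$q{\left(l \right)} = \frac{40}{29} - \frac{l}{29}$ ($q{\left(l \right)} = \frac{-40 + l}{-29} = \left(-40 + l\right) \left(- \frac{1}{29}\right) = \frac{40}{29} - \frac{l}{29}$)
$q{\left(-116 \right)} - 28443 = \left(\frac{40}{29} - -4\right) - 28443 = \left(\frac{40}{29} + 4\right) - 28443 = \frac{156}{29} - 28443 = - \frac{824691}{29}$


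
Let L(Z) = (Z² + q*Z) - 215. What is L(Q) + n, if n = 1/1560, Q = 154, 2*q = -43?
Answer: 31496401/1560 ≈ 20190.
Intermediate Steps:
q = -43/2 (q = (½)*(-43) = -43/2 ≈ -21.500)
L(Z) = -215 + Z² - 43*Z/2 (L(Z) = (Z² - 43*Z/2) - 215 = -215 + Z² - 43*Z/2)
n = 1/1560 ≈ 0.00064103
L(Q) + n = (-215 + 154² - 43/2*154) + 1/1560 = (-215 + 23716 - 3311) + 1/1560 = 20190 + 1/1560 = 31496401/1560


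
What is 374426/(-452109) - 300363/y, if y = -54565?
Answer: 16480894411/3524189655 ≈ 4.6765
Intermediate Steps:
374426/(-452109) - 300363/y = 374426/(-452109) - 300363/(-54565) = 374426*(-1/452109) - 300363*(-1/54565) = -374426/452109 + 42909/7795 = 16480894411/3524189655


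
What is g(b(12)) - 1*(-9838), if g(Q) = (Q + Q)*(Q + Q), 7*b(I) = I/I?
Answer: 482066/49 ≈ 9838.1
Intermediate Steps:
b(I) = ⅐ (b(I) = (I/I)/7 = (⅐)*1 = ⅐)
g(Q) = 4*Q² (g(Q) = (2*Q)*(2*Q) = 4*Q²)
g(b(12)) - 1*(-9838) = 4*(⅐)² - 1*(-9838) = 4*(1/49) + 9838 = 4/49 + 9838 = 482066/49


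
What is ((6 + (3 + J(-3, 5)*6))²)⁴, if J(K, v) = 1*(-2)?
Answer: 6561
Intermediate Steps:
J(K, v) = -2
((6 + (3 + J(-3, 5)*6))²)⁴ = ((6 + (3 - 2*6))²)⁴ = ((6 + (3 - 12))²)⁴ = ((6 - 9)²)⁴ = ((-3)²)⁴ = 9⁴ = 6561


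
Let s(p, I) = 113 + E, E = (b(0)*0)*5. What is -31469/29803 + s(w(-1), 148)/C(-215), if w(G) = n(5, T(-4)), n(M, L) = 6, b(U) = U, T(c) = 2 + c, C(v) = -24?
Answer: -4122995/715272 ≈ -5.7642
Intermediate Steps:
w(G) = 6
E = 0 (E = (0*0)*5 = 0*5 = 0)
s(p, I) = 113 (s(p, I) = 113 + 0 = 113)
-31469/29803 + s(w(-1), 148)/C(-215) = -31469/29803 + 113/(-24) = -31469*1/29803 + 113*(-1/24) = -31469/29803 - 113/24 = -4122995/715272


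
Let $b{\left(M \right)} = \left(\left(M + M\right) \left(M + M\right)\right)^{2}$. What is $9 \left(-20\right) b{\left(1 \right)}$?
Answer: $-2880$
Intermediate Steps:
$b{\left(M \right)} = 16 M^{4}$ ($b{\left(M \right)} = \left(2 M 2 M\right)^{2} = \left(4 M^{2}\right)^{2} = 16 M^{4}$)
$9 \left(-20\right) b{\left(1 \right)} = 9 \left(-20\right) 16 \cdot 1^{4} = - 180 \cdot 16 \cdot 1 = \left(-180\right) 16 = -2880$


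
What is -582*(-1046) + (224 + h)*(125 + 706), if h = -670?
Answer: 238146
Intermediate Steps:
-582*(-1046) + (224 + h)*(125 + 706) = -582*(-1046) + (224 - 670)*(125 + 706) = 608772 - 446*831 = 608772 - 370626 = 238146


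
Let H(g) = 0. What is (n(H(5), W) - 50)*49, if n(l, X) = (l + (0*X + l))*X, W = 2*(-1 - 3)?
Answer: -2450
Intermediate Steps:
W = -8 (W = 2*(-4) = -8)
n(l, X) = 2*X*l (n(l, X) = (l + (0 + l))*X = (l + l)*X = (2*l)*X = 2*X*l)
(n(H(5), W) - 50)*49 = (2*(-8)*0 - 50)*49 = (0 - 50)*49 = -50*49 = -2450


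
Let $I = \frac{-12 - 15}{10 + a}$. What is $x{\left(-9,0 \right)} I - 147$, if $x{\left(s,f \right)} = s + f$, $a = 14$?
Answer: $- \frac{1095}{8} \approx -136.88$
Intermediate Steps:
$x{\left(s,f \right)} = f + s$
$I = - \frac{9}{8}$ ($I = \frac{-12 - 15}{10 + 14} = - \frac{27}{24} = \left(-27\right) \frac{1}{24} = - \frac{9}{8} \approx -1.125$)
$x{\left(-9,0 \right)} I - 147 = \left(0 - 9\right) \left(- \frac{9}{8}\right) - 147 = \left(-9\right) \left(- \frac{9}{8}\right) - 147 = \frac{81}{8} - 147 = - \frac{1095}{8}$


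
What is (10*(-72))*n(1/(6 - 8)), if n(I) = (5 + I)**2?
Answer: -14580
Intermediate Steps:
(10*(-72))*n(1/(6 - 8)) = (10*(-72))*(5 + 1/(6 - 8))**2 = -720*(5 + 1/(-2))**2 = -720*(5 - 1/2)**2 = -720*(9/2)**2 = -720*81/4 = -14580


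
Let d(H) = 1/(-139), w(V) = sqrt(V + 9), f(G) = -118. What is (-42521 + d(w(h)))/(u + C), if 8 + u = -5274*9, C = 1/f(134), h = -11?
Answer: 232476520/259556229 ≈ 0.89567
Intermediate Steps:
w(V) = sqrt(9 + V)
C = -1/118 (C = 1/(-118) = -1/118 ≈ -0.0084746)
d(H) = -1/139
u = -47474 (u = -8 - 5274*9 = -8 - 47466 = -47474)
(-42521 + d(w(h)))/(u + C) = (-42521 - 1/139)/(-47474 - 1/118) = -5910420/(139*(-5601933/118)) = -5910420/139*(-118/5601933) = 232476520/259556229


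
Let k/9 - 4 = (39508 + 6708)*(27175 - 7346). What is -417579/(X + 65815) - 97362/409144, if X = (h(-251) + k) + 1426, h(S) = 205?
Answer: -66932933649281/281212208246196 ≈ -0.23802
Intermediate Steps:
k = 8247753612 (k = 36 + 9*((39508 + 6708)*(27175 - 7346)) = 36 + 9*(46216*19829) = 36 + 9*916417064 = 36 + 8247753576 = 8247753612)
X = 8247755243 (X = (205 + 8247753612) + 1426 = 8247753817 + 1426 = 8247755243)
-417579/(X + 65815) - 97362/409144 = -417579/(8247755243 + 65815) - 97362/409144 = -417579/8247821058 - 97362*1/409144 = -417579*1/8247821058 - 48681/204572 = -139193/2749273686 - 48681/204572 = -66932933649281/281212208246196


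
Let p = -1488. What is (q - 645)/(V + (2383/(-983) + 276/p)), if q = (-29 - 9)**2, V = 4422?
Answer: 97391708/538688323 ≈ 0.18079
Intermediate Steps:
q = 1444 (q = (-38)**2 = 1444)
(q - 645)/(V + (2383/(-983) + 276/p)) = (1444 - 645)/(4422 + (2383/(-983) + 276/(-1488))) = 799/(4422 + (2383*(-1/983) + 276*(-1/1488))) = 799/(4422 + (-2383/983 - 23/124)) = 799/(4422 - 318101/121892) = 799/(538688323/121892) = 799*(121892/538688323) = 97391708/538688323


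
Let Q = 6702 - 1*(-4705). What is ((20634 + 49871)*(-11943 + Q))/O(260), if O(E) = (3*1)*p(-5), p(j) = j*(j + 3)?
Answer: -3779068/3 ≈ -1.2597e+6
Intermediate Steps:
p(j) = j*(3 + j)
O(E) = 30 (O(E) = (3*1)*(-5*(3 - 5)) = 3*(-5*(-2)) = 3*10 = 30)
Q = 11407 (Q = 6702 + 4705 = 11407)
((20634 + 49871)*(-11943 + Q))/O(260) = ((20634 + 49871)*(-11943 + 11407))/30 = (70505*(-536))*(1/30) = -37790680*1/30 = -3779068/3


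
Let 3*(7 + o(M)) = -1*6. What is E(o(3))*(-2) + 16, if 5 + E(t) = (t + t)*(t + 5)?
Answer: -118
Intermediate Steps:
o(M) = -9 (o(M) = -7 + (-1*6)/3 = -7 + (1/3)*(-6) = -7 - 2 = -9)
E(t) = -5 + 2*t*(5 + t) (E(t) = -5 + (t + t)*(t + 5) = -5 + (2*t)*(5 + t) = -5 + 2*t*(5 + t))
E(o(3))*(-2) + 16 = (-5 + 2*(-9)**2 + 10*(-9))*(-2) + 16 = (-5 + 2*81 - 90)*(-2) + 16 = (-5 + 162 - 90)*(-2) + 16 = 67*(-2) + 16 = -134 + 16 = -118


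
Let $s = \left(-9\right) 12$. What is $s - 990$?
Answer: $-1098$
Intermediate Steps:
$s = -108$
$s - 990 = -108 - 990 = -1098$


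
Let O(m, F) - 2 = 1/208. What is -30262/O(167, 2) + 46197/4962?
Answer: -10404675001/689718 ≈ -15085.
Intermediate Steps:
O(m, F) = 417/208 (O(m, F) = 2 + 1/208 = 417/208)
-30262/O(167, 2) + 46197/4962 = -30262/417/208 + 46197/4962 = -30262*208/417 + 46197*(1/4962) = -6294496/417 + 15399/1654 = -10404675001/689718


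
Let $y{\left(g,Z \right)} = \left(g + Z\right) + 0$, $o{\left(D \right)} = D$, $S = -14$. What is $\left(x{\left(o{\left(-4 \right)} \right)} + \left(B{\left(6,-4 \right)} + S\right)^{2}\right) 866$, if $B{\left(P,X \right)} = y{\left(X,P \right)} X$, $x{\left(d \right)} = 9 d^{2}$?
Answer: $543848$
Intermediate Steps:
$y{\left(g,Z \right)} = Z + g$ ($y{\left(g,Z \right)} = \left(Z + g\right) + 0 = Z + g$)
$B{\left(P,X \right)} = X \left(P + X\right)$ ($B{\left(P,X \right)} = \left(P + X\right) X = X \left(P + X\right)$)
$\left(x{\left(o{\left(-4 \right)} \right)} + \left(B{\left(6,-4 \right)} + S\right)^{2}\right) 866 = \left(9 \left(-4\right)^{2} + \left(- 4 \left(6 - 4\right) - 14\right)^{2}\right) 866 = \left(9 \cdot 16 + \left(\left(-4\right) 2 - 14\right)^{2}\right) 866 = \left(144 + \left(-8 - 14\right)^{2}\right) 866 = \left(144 + \left(-22\right)^{2}\right) 866 = \left(144 + 484\right) 866 = 628 \cdot 866 = 543848$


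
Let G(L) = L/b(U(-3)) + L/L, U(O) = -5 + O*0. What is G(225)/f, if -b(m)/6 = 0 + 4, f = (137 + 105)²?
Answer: -67/468512 ≈ -0.00014301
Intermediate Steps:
f = 58564 (f = 242² = 58564)
U(O) = -5 (U(O) = -5 + 0 = -5)
b(m) = -24 (b(m) = -6*(0 + 4) = -6*4 = -24)
G(L) = 1 - L/24 (G(L) = L/(-24) + L/L = L*(-1/24) + 1 = -L/24 + 1 = 1 - L/24)
G(225)/f = (1 - 1/24*225)/58564 = (1 - 75/8)*(1/58564) = -67/8*1/58564 = -67/468512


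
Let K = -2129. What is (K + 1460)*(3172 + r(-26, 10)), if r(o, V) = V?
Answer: -2128758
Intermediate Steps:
(K + 1460)*(3172 + r(-26, 10)) = (-2129 + 1460)*(3172 + 10) = -669*3182 = -2128758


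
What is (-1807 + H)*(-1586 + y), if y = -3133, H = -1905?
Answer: 17516928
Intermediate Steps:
(-1807 + H)*(-1586 + y) = (-1807 - 1905)*(-1586 - 3133) = -3712*(-4719) = 17516928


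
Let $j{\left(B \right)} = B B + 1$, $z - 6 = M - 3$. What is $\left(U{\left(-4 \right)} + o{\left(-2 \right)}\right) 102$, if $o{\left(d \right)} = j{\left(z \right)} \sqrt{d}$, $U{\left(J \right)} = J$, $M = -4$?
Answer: $-408 + 204 i \sqrt{2} \approx -408.0 + 288.5 i$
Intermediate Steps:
$z = -1$ ($z = 6 - 7 = -1$)
$j{\left(B \right)} = 1 + B^{2}$ ($j{\left(B \right)} = B^{2} + 1 = 1 + B^{2}$)
$o{\left(d \right)} = 2 \sqrt{d}$ ($o{\left(d \right)} = \left(1 + \left(-1\right)^{2}\right) \sqrt{d} = \left(1 + 1\right) \sqrt{d} = 2 \sqrt{d}$)
$\left(U{\left(-4 \right)} + o{\left(-2 \right)}\right) 102 = \left(-4 + 2 \sqrt{-2}\right) 102 = \left(-4 + 2 i \sqrt{2}\right) 102 = -408 + 204 i \sqrt{2}$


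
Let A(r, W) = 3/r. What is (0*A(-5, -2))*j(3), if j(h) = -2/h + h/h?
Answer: 0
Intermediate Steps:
j(h) = 1 - 2/h (j(h) = -2/h + 1 = 1 - 2/h)
(0*A(-5, -2))*j(3) = (0*(3/(-5)))*((-2 + 3)/3) = (0*(3*(-1/5)))*((1/3)*1) = (0*(-3/5))*(1/3) = 0*(1/3) = 0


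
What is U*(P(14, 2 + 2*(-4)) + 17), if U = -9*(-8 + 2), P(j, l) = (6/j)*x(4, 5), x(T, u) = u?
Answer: 7236/7 ≈ 1033.7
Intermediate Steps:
P(j, l) = 30/j (P(j, l) = (6/j)*5 = 30/j)
U = 54 (U = -9*(-6) = 54)
U*(P(14, 2 + 2*(-4)) + 17) = 54*(30/14 + 17) = 54*(30*(1/14) + 17) = 54*(15/7 + 17) = 54*(134/7) = 7236/7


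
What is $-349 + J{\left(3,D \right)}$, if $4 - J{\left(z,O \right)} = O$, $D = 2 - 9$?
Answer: $-338$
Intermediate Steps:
$D = -7$
$J{\left(z,O \right)} = 4 - O$
$-349 + J{\left(3,D \right)} = -349 + \left(4 - -7\right) = -349 + \left(4 + 7\right) = -349 + 11 = -338$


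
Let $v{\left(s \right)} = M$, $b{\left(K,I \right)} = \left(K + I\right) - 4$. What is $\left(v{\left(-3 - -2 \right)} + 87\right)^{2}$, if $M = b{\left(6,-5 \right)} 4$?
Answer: $5625$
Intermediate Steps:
$b{\left(K,I \right)} = -4 + I + K$ ($b{\left(K,I \right)} = \left(I + K\right) - 4 = -4 + I + K$)
$M = -12$ ($M = \left(-4 - 5 + 6\right) 4 = \left(-3\right) 4 = -12$)
$v{\left(s \right)} = -12$
$\left(v{\left(-3 - -2 \right)} + 87\right)^{2} = \left(-12 + 87\right)^{2} = 75^{2} = 5625$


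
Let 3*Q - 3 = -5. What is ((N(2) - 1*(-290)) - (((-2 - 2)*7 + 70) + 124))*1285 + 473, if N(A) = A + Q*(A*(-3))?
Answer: 167523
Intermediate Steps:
Q = -2/3 (Q = 1 + (1/3)*(-5) = 1 - 5/3 = -2/3 ≈ -0.66667)
N(A) = 3*A (N(A) = A - 2*A*(-3)/3 = A - (-2)*A = A + 2*A = 3*A)
((N(2) - 1*(-290)) - (((-2 - 2)*7 + 70) + 124))*1285 + 473 = ((3*2 - 1*(-290)) - (((-2 - 2)*7 + 70) + 124))*1285 + 473 = ((6 + 290) - ((-4*7 + 70) + 124))*1285 + 473 = (296 - ((-28 + 70) + 124))*1285 + 473 = (296 - (42 + 124))*1285 + 473 = (296 - 1*166)*1285 + 473 = (296 - 166)*1285 + 473 = 130*1285 + 473 = 167050 + 473 = 167523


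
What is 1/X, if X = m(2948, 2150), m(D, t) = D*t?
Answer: 1/6338200 ≈ 1.5777e-7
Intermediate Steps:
X = 6338200 (X = 2948*2150 = 6338200)
1/X = 1/6338200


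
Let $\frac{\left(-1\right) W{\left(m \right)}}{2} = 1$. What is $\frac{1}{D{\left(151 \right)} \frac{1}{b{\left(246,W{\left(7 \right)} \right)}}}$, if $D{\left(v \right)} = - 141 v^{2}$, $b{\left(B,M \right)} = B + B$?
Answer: $- \frac{164}{1071647} \approx -0.00015304$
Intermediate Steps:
$W{\left(m \right)} = -2$ ($W{\left(m \right)} = \left(-2\right) 1 = -2$)
$b{\left(B,M \right)} = 2 B$
$\frac{1}{D{\left(151 \right)} \frac{1}{b{\left(246,W{\left(7 \right)} \right)}}} = \frac{1}{- 141 \cdot 151^{2} \frac{1}{2 \cdot 246}} = \frac{1}{\left(-141\right) 22801 \cdot \frac{1}{492}} = \frac{1}{\left(-3214941\right) \frac{1}{492}} = \frac{1}{- \frac{1071647}{164}} = - \frac{164}{1071647}$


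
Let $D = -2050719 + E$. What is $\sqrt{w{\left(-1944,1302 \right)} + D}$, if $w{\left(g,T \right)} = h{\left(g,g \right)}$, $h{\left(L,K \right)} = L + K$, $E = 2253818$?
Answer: $\sqrt{199211} \approx 446.33$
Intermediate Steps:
$h{\left(L,K \right)} = K + L$
$w{\left(g,T \right)} = 2 g$ ($w{\left(g,T \right)} = g + g = 2 g$)
$D = 203099$ ($D = -2050719 + 2253818 = 203099$)
$\sqrt{w{\left(-1944,1302 \right)} + D} = \sqrt{2 \left(-1944\right) + 203099} = \sqrt{-3888 + 203099} = \sqrt{199211}$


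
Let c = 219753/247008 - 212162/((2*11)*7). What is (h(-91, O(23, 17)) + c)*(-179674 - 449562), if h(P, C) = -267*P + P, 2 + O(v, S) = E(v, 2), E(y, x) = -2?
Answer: -22768007486344587/1584968 ≈ -1.4365e+10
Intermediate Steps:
O(v, S) = -4 (O(v, S) = -2 - 2 = -4)
h(P, C) = -266*P
c = -8728644889/6339872 (c = 219753*(1/247008) - 212162/(22*7) = 73251/82336 - 212162/154 = 73251/82336 - 212162*1/154 = 73251/82336 - 106081/77 = -8728644889/6339872 ≈ -1376.8)
(h(-91, O(23, 17)) + c)*(-179674 - 449562) = (-266*(-91) - 8728644889/6339872)*(-179674 - 449562) = (24206 - 8728644889/6339872)*(-629236) = (144734296743/6339872)*(-629236) = -22768007486344587/1584968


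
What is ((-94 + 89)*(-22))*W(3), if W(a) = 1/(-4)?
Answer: -55/2 ≈ -27.500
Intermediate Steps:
W(a) = -¼
((-94 + 89)*(-22))*W(3) = ((-94 + 89)*(-22))*(-¼) = -5*(-22)*(-¼) = 110*(-¼) = -55/2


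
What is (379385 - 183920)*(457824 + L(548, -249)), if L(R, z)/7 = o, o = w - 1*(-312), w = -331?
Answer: 89462571315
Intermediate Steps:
o = -19 (o = -331 - 1*(-312) = -331 + 312 = -19)
L(R, z) = -133 (L(R, z) = 7*(-19) = -133)
(379385 - 183920)*(457824 + L(548, -249)) = (379385 - 183920)*(457824 - 133) = 195465*457691 = 89462571315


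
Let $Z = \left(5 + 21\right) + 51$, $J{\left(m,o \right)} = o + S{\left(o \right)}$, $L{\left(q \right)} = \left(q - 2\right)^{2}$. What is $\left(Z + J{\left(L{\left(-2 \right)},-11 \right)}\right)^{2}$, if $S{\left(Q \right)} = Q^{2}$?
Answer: $34969$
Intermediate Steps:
$L{\left(q \right)} = \left(-2 + q\right)^{2}$
$J{\left(m,o \right)} = o + o^{2}$
$Z = 77$ ($Z = 26 + 51 = 77$)
$\left(Z + J{\left(L{\left(-2 \right)},-11 \right)}\right)^{2} = \left(77 - 11 \left(1 - 11\right)\right)^{2} = \left(77 - -110\right)^{2} = \left(77 + 110\right)^{2} = 187^{2} = 34969$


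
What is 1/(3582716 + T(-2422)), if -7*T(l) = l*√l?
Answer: 895679/3209035972202 - 173*I*√2422/6418071944404 ≈ 2.7911e-7 - 1.3266e-9*I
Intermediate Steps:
T(l) = -l^(3/2)/7 (T(l) = -l*√l/7 = -l^(3/2)/7)
1/(3582716 + T(-2422)) = 1/(3582716 - (-346)*I*√2422) = 1/(3582716 + 346*I*√2422)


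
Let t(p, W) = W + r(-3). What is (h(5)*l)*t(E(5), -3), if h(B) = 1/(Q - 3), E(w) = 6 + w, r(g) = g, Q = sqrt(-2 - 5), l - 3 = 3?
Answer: 27/4 + 9*I*sqrt(7)/4 ≈ 6.75 + 5.9529*I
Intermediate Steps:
l = 6 (l = 3 + 3 = 6)
Q = I*sqrt(7) (Q = sqrt(-7) = I*sqrt(7) ≈ 2.6458*I)
t(p, W) = -3 + W (t(p, W) = W - 3 = -3 + W)
h(B) = 1/(-3 + I*sqrt(7)) (h(B) = 1/(I*sqrt(7) - 3) = 1/(-3 + I*sqrt(7)))
(h(5)*l)*t(E(5), -3) = ((-3/16 - I*sqrt(7)/16)*6)*(-3 - 3) = (-9/8 - 3*I*sqrt(7)/8)*(-6) = 27/4 + 9*I*sqrt(7)/4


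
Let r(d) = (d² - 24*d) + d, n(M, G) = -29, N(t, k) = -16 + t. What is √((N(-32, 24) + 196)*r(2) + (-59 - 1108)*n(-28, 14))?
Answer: √27627 ≈ 166.21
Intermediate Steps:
r(d) = d² - 23*d
√((N(-32, 24) + 196)*r(2) + (-59 - 1108)*n(-28, 14)) = √(((-16 - 32) + 196)*(2*(-23 + 2)) + (-59 - 1108)*(-29)) = √((-48 + 196)*(2*(-21)) - 1167*(-29)) = √(148*(-42) + 33843) = √(-6216 + 33843) = √27627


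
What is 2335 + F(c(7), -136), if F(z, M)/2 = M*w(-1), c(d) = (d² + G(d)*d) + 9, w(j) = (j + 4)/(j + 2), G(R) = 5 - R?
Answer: 1519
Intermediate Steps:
w(j) = (4 + j)/(2 + j)
c(d) = 9 + d² + d*(5 - d) (c(d) = (d² + (5 - d)*d) + 9 = (d² + d*(5 - d)) + 9 = 9 + d² + d*(5 - d))
F(z, M) = 6*M (F(z, M) = 2*(M*((4 - 1)/(2 - 1))) = 2*(M*(3/1)) = 2*(M*(1*3)) = 2*(M*3) = 2*(3*M) = 6*M)
2335 + F(c(7), -136) = 2335 + 6*(-136) = 2335 - 816 = 1519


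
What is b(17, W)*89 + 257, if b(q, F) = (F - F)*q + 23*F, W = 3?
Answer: 6398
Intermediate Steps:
b(q, F) = 23*F (b(q, F) = 0*q + 23*F = 0 + 23*F = 23*F)
b(17, W)*89 + 257 = (23*3)*89 + 257 = 69*89 + 257 = 6141 + 257 = 6398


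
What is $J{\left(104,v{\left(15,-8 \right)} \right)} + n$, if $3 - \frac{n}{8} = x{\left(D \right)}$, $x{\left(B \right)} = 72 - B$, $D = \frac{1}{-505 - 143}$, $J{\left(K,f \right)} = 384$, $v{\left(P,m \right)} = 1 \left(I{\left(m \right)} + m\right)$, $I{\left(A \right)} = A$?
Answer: $- \frac{13609}{81} \approx -168.01$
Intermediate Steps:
$v{\left(P,m \right)} = 2 m$ ($v{\left(P,m \right)} = 1 \left(m + m\right) = 1 \cdot 2 m = 2 m$)
$D = - \frac{1}{648}$ ($D = \frac{1}{-648} = - \frac{1}{648} \approx -0.0015432$)
$n = - \frac{44713}{81}$ ($n = 24 - 8 \left(72 - - \frac{1}{648}\right) = 24 - 8 \left(72 + \frac{1}{648}\right) = 24 - \frac{46657}{81} = - \frac{44713}{81} \approx -552.01$)
$J{\left(104,v{\left(15,-8 \right)} \right)} + n = 384 - \frac{44713}{81} = - \frac{13609}{81}$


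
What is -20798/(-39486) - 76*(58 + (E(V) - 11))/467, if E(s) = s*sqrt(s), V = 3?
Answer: -65665663/9219981 - 228*sqrt(3)/467 ≈ -7.9677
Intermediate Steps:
E(s) = s**(3/2)
-20798/(-39486) - 76*(58 + (E(V) - 11))/467 = -20798/(-39486) - 76*(58 + (3**(3/2) - 11))/467 = -20798*(-1/39486) - 76*(58 + (3*sqrt(3) - 11))*(1/467) = 10399/19743 - 76*(58 + (-11 + 3*sqrt(3)))*(1/467) = 10399/19743 - 76*(47 + 3*sqrt(3))*(1/467) = 10399/19743 + (-3572 - 228*sqrt(3))*(1/467) = 10399/19743 + (-3572/467 - 228*sqrt(3)/467) = -65665663/9219981 - 228*sqrt(3)/467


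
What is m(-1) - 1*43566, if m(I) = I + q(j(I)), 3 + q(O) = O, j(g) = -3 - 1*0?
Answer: -43573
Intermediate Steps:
j(g) = -3 (j(g) = -3 + 0 = -3)
q(O) = -3 + O
m(I) = -6 + I (m(I) = I + (-3 - 3) = I - 6 = -6 + I)
m(-1) - 1*43566 = (-6 - 1) - 1*43566 = -7 - 43566 = -43573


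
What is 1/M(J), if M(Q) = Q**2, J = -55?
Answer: 1/3025 ≈ 0.00033058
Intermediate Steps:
1/M(J) = 1/((-55)**2) = 1/3025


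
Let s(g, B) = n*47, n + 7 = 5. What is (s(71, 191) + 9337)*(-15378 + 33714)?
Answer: 169479648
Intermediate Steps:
n = -2 (n = -7 + 5 = -2)
s(g, B) = -94 (s(g, B) = -2*47 = -94)
(s(71, 191) + 9337)*(-15378 + 33714) = (-94 + 9337)*(-15378 + 33714) = 9243*18336 = 169479648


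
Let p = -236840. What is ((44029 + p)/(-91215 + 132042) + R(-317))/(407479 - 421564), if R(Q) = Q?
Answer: 2626994/115009659 ≈ 0.022842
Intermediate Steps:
((44029 + p)/(-91215 + 132042) + R(-317))/(407479 - 421564) = ((44029 - 236840)/(-91215 + 132042) - 317)/(407479 - 421564) = (-192811/40827 - 317)/(-14085) = (-192811*1/40827 - 317)*(-1/14085) = (-192811/40827 - 317)*(-1/14085) = -13134970/40827*(-1/14085) = 2626994/115009659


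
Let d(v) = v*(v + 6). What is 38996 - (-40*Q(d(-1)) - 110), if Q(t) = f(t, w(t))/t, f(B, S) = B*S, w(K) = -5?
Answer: 38906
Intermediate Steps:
d(v) = v*(6 + v)
Q(t) = -5 (Q(t) = (t*(-5))/t = (-5*t)/t = -5)
38996 - (-40*Q(d(-1)) - 110) = 38996 - (-40*(-5) - 110) = 38996 - (200 - 110) = 38996 - 1*90 = 38996 - 90 = 38906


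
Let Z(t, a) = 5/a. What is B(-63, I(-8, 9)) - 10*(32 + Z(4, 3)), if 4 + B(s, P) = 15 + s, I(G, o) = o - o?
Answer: -1166/3 ≈ -388.67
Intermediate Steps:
I(G, o) = 0
B(s, P) = 11 + s (B(s, P) = -4 + (15 + s) = 11 + s)
B(-63, I(-8, 9)) - 10*(32 + Z(4, 3)) = (11 - 63) - 10*(32 + 5/3) = -52 - 10*(32 + 5*(1/3)) = -52 - 10*(32 + 5/3) = -52 - 10*101/3 = -52 - 1*1010/3 = -52 - 1010/3 = -1166/3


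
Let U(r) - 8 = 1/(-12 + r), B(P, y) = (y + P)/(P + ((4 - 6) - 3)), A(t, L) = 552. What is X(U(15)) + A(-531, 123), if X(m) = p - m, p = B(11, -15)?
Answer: 543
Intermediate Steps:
B(P, y) = (P + y)/(-5 + P) (B(P, y) = (P + y)/(P + (-2 - 3)) = (P + y)/(P - 5) = (P + y)/(-5 + P))
p = -⅔ (p = (11 - 15)/(-5 + 11) = -4/6 = (⅙)*(-4) = -⅔ ≈ -0.66667)
U(r) = 8 + 1/(-12 + r)
X(m) = -⅔ - m
X(U(15)) + A(-531, 123) = (-⅔ - (-95 + 8*15)/(-12 + 15)) + 552 = (-⅔ - (-95 + 120)/3) + 552 = (-⅔ - 25/3) + 552 = -9 + 552 = 543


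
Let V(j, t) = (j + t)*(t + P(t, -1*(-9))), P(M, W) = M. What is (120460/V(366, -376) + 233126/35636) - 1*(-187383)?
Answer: 627768148023/3349784 ≈ 1.8741e+5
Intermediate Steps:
V(j, t) = 2*t*(j + t) (V(j, t) = (j + t)*(t + t) = (j + t)*(2*t) = 2*t*(j + t))
(120460/V(366, -376) + 233126/35636) - 1*(-187383) = (120460/((2*(-376)*(366 - 376))) + 233126/35636) - 1*(-187383) = (120460/((2*(-376)*(-10))) + 233126*(1/35636)) + 187383 = (120460/7520 + 116563/17818) + 187383 = (120460*(1/7520) + 116563/17818) + 187383 = (6023/376 + 116563/17818) + 187383 = 75572751/3349784 + 187383 = 627768148023/3349784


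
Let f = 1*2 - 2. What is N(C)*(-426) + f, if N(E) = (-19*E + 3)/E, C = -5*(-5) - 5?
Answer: 80301/10 ≈ 8030.1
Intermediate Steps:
C = 20 (C = 25 - 5 = 20)
f = 0 (f = 2 - 2 = 0)
N(E) = (3 - 19*E)/E
N(C)*(-426) + f = (-19 + 3/20)*(-426) + 0 = -377/20*(-426) + 0 = 80301/10 + 0 = 80301/10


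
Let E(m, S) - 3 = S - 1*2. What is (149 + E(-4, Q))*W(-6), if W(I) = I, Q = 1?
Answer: -906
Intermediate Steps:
E(m, S) = 1 + S (E(m, S) = 3 + (S - 1*2) = 3 + (S - 2) = 3 + (-2 + S) = 1 + S)
(149 + E(-4, Q))*W(-6) = (149 + (1 + 1))*(-6) = (149 + 2)*(-6) = 151*(-6) = -906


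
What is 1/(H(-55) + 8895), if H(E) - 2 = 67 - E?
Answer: 1/9019 ≈ 0.00011088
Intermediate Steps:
H(E) = 69 - E (H(E) = 2 + (67 - E) = 69 - E)
1/(H(-55) + 8895) = 1/((69 - 1*(-55)) + 8895) = 1/((69 + 55) + 8895) = 1/(124 + 8895) = 1/9019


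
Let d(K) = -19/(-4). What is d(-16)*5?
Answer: 95/4 ≈ 23.750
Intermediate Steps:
d(K) = 19/4 (d(K) = -19*(-¼) = 19/4)
d(-16)*5 = (19/4)*5 = 95/4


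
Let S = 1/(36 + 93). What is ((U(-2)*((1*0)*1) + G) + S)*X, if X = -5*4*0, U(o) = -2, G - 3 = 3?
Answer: 0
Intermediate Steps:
G = 6 (G = 3 + 3 = 6)
X = 0 (X = -20*0 = 0)
S = 1/129 ≈ 0.0077519
((U(-2)*((1*0)*1) + G) + S)*X = ((-2*1*0 + 6) + 1/129)*0 = ((-0 + 6) + 1/129)*0 = ((-2*0 + 6) + 1/129)*0 = ((0 + 6) + 1/129)*0 = (6 + 1/129)*0 = (775/129)*0 = 0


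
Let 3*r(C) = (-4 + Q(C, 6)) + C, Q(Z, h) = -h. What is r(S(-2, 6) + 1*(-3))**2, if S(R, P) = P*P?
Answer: 529/9 ≈ 58.778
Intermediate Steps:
S(R, P) = P**2
r(C) = -10/3 + C/3 (r(C) = ((-4 - 1*6) + C)/3 = ((-4 - 6) + C)/3 = (-10 + C)/3 = -10/3 + C/3)
r(S(-2, 6) + 1*(-3))**2 = (-10/3 + (6**2 + 1*(-3))/3)**2 = (-10/3 + (36 - 3)/3)**2 = (-10/3 + (1/3)*33)**2 = (-10/3 + 11)**2 = (23/3)**2 = 529/9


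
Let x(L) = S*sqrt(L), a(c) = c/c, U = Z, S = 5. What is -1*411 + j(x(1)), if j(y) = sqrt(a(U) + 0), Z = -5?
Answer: -410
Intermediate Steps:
U = -5
a(c) = 1
x(L) = 5*sqrt(L)
j(y) = 1 (j(y) = sqrt(1 + 0) = sqrt(1) = 1)
-1*411 + j(x(1)) = -1*411 + 1 = -411 + 1 = -410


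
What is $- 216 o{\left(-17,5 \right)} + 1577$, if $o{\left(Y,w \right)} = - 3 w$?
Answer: $4817$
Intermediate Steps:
$- 216 o{\left(-17,5 \right)} + 1577 = - 216 \left(\left(-3\right) 5\right) + 1577 = \left(-216\right) \left(-15\right) + 1577 = 3240 + 1577 = 4817$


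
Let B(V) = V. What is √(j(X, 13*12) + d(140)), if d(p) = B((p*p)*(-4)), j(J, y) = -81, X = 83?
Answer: I*√78481 ≈ 280.14*I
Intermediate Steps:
d(p) = -4*p² (d(p) = (p*p)*(-4) = p²*(-4) = -4*p²)
√(j(X, 13*12) + d(140)) = √(-81 - 4*140²) = √(-81 - 4*19600) = √(-81 - 78400) = √(-78481) = I*√78481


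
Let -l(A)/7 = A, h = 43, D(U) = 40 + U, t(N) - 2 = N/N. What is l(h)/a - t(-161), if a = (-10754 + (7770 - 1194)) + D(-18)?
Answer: -12167/4156 ≈ -2.9276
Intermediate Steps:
t(N) = 3 (t(N) = 2 + N/N = 2 + 1 = 3)
l(A) = -7*A
a = -4156 (a = (-10754 + (7770 - 1194)) + (40 - 18) = (-10754 + 6576) + 22 = -4178 + 22 = -4156)
l(h)/a - t(-161) = -7*43/(-4156) - 1*3 = -301*(-1/4156) - 3 = 301/4156 - 3 = -12167/4156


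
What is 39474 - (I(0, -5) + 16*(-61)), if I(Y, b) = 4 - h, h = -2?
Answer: 40444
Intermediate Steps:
I(Y, b) = 6 (I(Y, b) = 4 - 1*(-2) = 4 + 2 = 6)
39474 - (I(0, -5) + 16*(-61)) = 39474 - (6 + 16*(-61)) = 39474 - (6 - 976) = 39474 - 1*(-970) = 39474 + 970 = 40444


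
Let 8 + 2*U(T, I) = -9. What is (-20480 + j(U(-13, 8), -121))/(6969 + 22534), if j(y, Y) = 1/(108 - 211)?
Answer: -2109441/3038809 ≈ -0.69417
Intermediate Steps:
U(T, I) = -17/2 (U(T, I) = -4 + (½)*(-9) = -4 - 9/2 = -17/2)
j(y, Y) = -1/103 (j(y, Y) = 1/(-103) = -1/103)
(-20480 + j(U(-13, 8), -121))/(6969 + 22534) = (-20480 - 1/103)/(6969 + 22534) = -2109441/103/29503 = -2109441/103*1/29503 = -2109441/3038809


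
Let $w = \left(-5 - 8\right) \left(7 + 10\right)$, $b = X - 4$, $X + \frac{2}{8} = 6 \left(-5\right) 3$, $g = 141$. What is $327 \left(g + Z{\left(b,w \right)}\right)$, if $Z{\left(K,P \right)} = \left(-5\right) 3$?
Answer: $41202$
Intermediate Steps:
$X = - \frac{361}{4}$ ($X = - \frac{1}{4} + 6 \left(-5\right) 3 = - \frac{1}{4} - 90 = - \frac{361}{4} \approx -90.25$)
$b = - \frac{377}{4}$ ($b = - \frac{361}{4} - 4 = - \frac{377}{4} \approx -94.25$)
$w = -221$ ($w = \left(-13\right) 17 = -221$)
$Z{\left(K,P \right)} = -15$
$327 \left(g + Z{\left(b,w \right)}\right) = 327 \left(141 - 15\right) = 327 \cdot 126 = 41202$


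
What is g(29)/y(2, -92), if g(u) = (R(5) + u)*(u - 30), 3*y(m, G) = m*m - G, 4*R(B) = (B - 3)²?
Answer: -15/16 ≈ -0.93750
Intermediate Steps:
R(B) = (-3 + B)²/4 (R(B) = (B - 3)²/4 = (-3 + B)²/4)
y(m, G) = -G/3 + m²/3 (y(m, G) = (m*m - G)/3 = (m² - G)/3 = -G/3 + m²/3)
g(u) = (1 + u)*(-30 + u) (g(u) = ((-3 + 5)²/4 + u)*(u - 30) = ((¼)*2² + u)*(-30 + u) = ((¼)*4 + u)*(-30 + u) = (1 + u)*(-30 + u))
g(29)/y(2, -92) = (-30 + 29² - 29*29)/(-⅓*(-92) + (⅓)*2²) = (-30 + 841 - 841)/(92/3 + (⅓)*4) = -30/(92/3 + 4/3) = -30/32 = -30*1/32 = -15/16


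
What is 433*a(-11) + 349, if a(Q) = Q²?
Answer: 52742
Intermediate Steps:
433*a(-11) + 349 = 433*(-11)² + 349 = 433*121 + 349 = 52393 + 349 = 52742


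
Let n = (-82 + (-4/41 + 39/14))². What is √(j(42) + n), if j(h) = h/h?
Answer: 17*√7172509/574 ≈ 79.318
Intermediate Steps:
j(h) = 1
n = 2072525625/329476 (n = (-82 + (-4*1/41 + 39*(1/14)))² = (-82 + (-4/41 + 39/14))² = (-82 + 1543/574)² = (-45525/574)² = 2072525625/329476 ≈ 6290.4)
√(j(42) + n) = √(1 + 2072525625/329476) = √(2072855101/329476) = 17*√7172509/574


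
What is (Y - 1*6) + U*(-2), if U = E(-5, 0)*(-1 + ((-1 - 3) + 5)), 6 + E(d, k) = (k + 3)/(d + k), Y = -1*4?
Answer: -10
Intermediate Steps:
Y = -4
E(d, k) = -6 + (3 + k)/(d + k) (E(d, k) = -6 + (k + 3)/(d + k) = -6 + (3 + k)/(d + k))
U = 0 (U = ((3 - 6*(-5) - 5*0)/(-5 + 0))*(-1 + ((-1 - 3) + 5)) = ((3 + 30 + 0)/(-5))*(-1 + (-4 + 5)) = (-⅕*33)*(-1 + 1) = -33/5*0 = 0)
(Y - 1*6) + U*(-2) = (-4 - 1*6) + 0*(-2) = (-4 - 6) + 0 = -10 + 0 = -10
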